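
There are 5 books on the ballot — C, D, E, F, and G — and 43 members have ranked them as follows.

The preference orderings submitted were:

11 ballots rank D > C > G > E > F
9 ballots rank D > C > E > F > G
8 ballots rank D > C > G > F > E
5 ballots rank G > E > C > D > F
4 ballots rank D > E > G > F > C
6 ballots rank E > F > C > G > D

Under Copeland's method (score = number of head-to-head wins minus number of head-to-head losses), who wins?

Pairwise results:
  C vs D: D wins 32–11.
  C vs E: C wins 28–15.
  C vs F: C wins 33–10.
  C vs G: C wins 34–9.
  D vs E: D wins 32–11.
  D vs F: D wins 37–6.
  D vs G: D wins 32–11.
  E vs F: E wins 35–8.
  E vs G: G wins 24–19.
  F vs G: G wins 28–15.
Copeland scores (wins − losses):
  C: 3 − 1 = 2
  D: 4 − 0 = 4
  E: 1 − 3 = -2
  F: 0 − 4 = -4
  G: 2 − 2 = 0
D has the best Copeland score.

D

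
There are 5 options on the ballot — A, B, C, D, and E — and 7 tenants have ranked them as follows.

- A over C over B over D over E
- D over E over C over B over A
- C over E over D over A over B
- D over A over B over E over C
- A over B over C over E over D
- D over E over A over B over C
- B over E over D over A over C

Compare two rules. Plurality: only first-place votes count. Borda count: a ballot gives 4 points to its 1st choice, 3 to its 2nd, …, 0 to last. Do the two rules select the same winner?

Yes

Plurality first-place counts: A 2, B 1, C 1, D 3, E 0 → D.
Borda totals: A 15, B 13, C 11, D 17, E 14 → D.
The two rules agree on D.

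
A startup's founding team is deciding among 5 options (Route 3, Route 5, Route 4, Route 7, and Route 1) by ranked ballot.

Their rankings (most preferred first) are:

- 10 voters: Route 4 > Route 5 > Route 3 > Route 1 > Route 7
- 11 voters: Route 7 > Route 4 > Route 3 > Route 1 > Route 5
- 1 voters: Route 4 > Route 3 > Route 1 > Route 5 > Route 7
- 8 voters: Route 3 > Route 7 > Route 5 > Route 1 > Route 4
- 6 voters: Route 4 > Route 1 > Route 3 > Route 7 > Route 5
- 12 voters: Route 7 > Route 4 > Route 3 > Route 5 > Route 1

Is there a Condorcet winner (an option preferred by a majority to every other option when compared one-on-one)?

Head-to-head results (48 voters total):
Route 3 vs Route 5: Route 3 wins 38–10.
Route 3 vs Route 4: Route 4 wins 40–8.
Route 3 vs Route 7: Route 3 wins 25–23.
Route 3 vs Route 1: Route 3 wins 42–6.
Route 5 vs Route 4: Route 4 wins 40–8.
Route 5 vs Route 7: Route 7 wins 37–11.
Route 5 vs Route 1: Route 5 wins 30–18.
Route 4 vs Route 7: Route 7 wins 31–17.
Route 4 vs Route 1: Route 4 wins 40–8.
Route 7 vs Route 1: Route 7 wins 31–17.
No candidate beats all others: Route 3 beats Route 7 beats Route 4 beats Route 3, a majority cycle.

No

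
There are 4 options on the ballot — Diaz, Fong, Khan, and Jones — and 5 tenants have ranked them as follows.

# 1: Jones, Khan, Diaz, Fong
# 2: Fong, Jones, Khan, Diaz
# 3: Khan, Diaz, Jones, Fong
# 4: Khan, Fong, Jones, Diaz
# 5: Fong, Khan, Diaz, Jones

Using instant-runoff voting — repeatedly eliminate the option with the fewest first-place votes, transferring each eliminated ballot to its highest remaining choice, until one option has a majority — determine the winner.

Round 1: Fong 2, Khan 2, Jones 1, Diaz 0. Diaz has the fewest and is eliminated.
Round 2: Fong 2, Khan 2, Jones 1. Jones has the fewest and is eliminated.
Round 3: Khan 3, Fong 2. Khan has a majority.

Khan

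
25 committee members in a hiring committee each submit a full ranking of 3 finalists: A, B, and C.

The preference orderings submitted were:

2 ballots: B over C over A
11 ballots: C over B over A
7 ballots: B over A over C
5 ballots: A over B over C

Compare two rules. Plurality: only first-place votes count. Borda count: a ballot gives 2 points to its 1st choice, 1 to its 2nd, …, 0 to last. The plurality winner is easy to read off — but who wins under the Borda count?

Plurality first-place counts: A 5, B 9, C 11 → C.
Borda totals: A 17, B 34, C 24 → B.

B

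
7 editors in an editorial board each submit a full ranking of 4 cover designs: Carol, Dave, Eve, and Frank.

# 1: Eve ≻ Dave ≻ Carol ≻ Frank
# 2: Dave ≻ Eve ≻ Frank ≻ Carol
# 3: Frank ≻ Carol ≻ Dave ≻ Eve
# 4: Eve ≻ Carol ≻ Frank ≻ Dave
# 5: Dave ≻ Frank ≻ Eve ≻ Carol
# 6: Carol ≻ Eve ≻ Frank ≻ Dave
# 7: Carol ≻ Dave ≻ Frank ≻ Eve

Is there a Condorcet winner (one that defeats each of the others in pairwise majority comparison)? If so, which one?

No Condorcet winner

Head-to-head results (7 voters total):
Carol vs Dave: Carol wins 4–3.
Carol vs Eve: Eve wins 4–3.
Carol vs Frank: Carol wins 4–3.
Dave vs Eve: Dave wins 4–3.
Dave vs Frank: Dave wins 4–3.
Eve vs Frank: Eve wins 4–3.
No candidate beats all others: Carol beats Dave beats Eve beats Carol, a majority cycle.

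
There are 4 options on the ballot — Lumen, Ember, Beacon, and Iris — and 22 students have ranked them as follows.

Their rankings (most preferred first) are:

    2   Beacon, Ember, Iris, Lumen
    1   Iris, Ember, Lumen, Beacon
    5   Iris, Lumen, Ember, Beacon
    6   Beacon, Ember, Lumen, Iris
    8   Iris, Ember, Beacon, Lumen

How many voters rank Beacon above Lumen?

Ballots ranking Beacon above Lumen: 2+6+8 = 16.
Ballots ranking Lumen above Beacon: 1+5 = 6.
So 16 of 22 voters prefer Beacon to Lumen.

16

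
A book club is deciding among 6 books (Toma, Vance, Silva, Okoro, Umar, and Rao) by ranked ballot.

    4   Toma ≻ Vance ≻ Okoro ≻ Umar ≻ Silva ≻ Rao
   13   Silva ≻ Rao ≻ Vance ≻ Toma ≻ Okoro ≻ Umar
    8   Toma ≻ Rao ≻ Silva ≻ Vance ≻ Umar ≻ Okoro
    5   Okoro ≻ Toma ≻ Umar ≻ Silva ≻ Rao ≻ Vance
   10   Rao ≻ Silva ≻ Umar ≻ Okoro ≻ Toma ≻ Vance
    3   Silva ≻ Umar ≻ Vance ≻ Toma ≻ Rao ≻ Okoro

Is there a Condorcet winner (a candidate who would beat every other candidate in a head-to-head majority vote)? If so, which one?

Head-to-head results (43 voters total):
Toma vs Vance: Toma wins 27–16.
Toma vs Silva: Silva wins 26–17.
Toma vs Okoro: Toma wins 28–15.
Toma vs Umar: Toma wins 30–13.
Toma vs Rao: Rao wins 23–20.
Vance vs Silva: Silva wins 39–4.
Vance vs Okoro: Vance wins 28–15.
Vance vs Umar: Vance wins 25–18.
Vance vs Rao: Rao wins 36–7.
Silva vs Okoro: Silva wins 34–9.
Silva vs Umar: Silva wins 34–9.
Silva vs Rao: Silva wins 25–18.
Okoro vs Umar: Okoro wins 22–21.
Okoro vs Rao: Rao wins 34–9.
Umar vs Rao: Rao wins 31–12.
Silva beats each rival — Toma (26–17), Vance (39–4), Okoro (34–9), Umar (34–9), Rao (25–18) — so Silva is the Condorcet winner.

Silva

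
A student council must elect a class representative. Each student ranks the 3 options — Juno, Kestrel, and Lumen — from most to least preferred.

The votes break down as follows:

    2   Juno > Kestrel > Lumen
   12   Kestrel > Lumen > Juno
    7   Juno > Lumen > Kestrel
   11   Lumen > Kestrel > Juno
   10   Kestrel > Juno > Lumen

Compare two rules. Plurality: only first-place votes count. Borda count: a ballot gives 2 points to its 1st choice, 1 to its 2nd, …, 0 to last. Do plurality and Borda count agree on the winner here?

Plurality first-place counts: Juno 9, Kestrel 22, Lumen 11 → Kestrel.
Borda totals: Juno 28, Kestrel 57, Lumen 41 → Kestrel.
The two rules agree on Kestrel.

Yes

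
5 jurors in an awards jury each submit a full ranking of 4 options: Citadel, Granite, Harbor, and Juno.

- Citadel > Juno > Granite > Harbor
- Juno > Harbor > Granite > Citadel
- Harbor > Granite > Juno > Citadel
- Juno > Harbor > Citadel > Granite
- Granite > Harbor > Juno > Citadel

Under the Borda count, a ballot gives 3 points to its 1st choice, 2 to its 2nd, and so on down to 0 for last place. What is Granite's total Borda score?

7

Borda scores:
  Citadel: 3 + 0 + 0 + 1 + 0 = 4
  Granite: 1 + 1 + 2 + 0 + 3 = 7
  Harbor: 0 + 2 + 3 + 2 + 2 = 9
  Juno: 2 + 3 + 1 + 3 + 1 = 10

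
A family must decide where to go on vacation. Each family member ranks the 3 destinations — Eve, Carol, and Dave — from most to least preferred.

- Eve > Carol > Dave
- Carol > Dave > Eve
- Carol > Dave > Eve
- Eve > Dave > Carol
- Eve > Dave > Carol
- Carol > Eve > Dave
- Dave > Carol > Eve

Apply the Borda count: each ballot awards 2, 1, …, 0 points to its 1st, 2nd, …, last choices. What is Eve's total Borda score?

7

Borda scores:
  Eve: 2 + 0 + 0 + 2 + 2 + 1 + 0 = 7
  Carol: 1 + 2 + 2 + 0 + 0 + 2 + 1 = 8
  Dave: 0 + 1 + 1 + 1 + 1 + 0 + 2 = 6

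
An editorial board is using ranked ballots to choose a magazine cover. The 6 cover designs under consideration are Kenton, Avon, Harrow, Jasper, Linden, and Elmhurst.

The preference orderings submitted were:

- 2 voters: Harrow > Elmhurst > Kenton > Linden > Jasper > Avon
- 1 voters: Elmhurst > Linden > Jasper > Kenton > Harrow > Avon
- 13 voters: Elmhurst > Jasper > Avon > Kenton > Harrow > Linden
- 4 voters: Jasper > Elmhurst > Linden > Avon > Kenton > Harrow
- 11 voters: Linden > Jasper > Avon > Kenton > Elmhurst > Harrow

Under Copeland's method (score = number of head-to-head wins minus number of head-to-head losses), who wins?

Elmhurst

Pairwise results:
  Kenton vs Avon: Avon wins 28–3.
  Kenton vs Harrow: Kenton wins 29–2.
  Kenton vs Jasper: Jasper wins 29–2.
  Kenton vs Linden: Linden wins 16–15.
  Kenton vs Elmhurst: Elmhurst wins 20–11.
  Avon vs Harrow: Avon wins 28–3.
  Avon vs Jasper: Jasper wins 31–0.
  Avon vs Linden: Linden wins 18–13.
  Avon vs Elmhurst: Elmhurst wins 20–11.
  Harrow vs Jasper: Jasper wins 29–2.
  Harrow vs Linden: Linden wins 16–15.
  Harrow vs Elmhurst: Elmhurst wins 29–2.
  Jasper vs Linden: Jasper wins 17–14.
  Jasper vs Elmhurst: Elmhurst wins 16–15.
  Linden vs Elmhurst: Elmhurst wins 20–11.
Copeland scores (wins − losses):
  Kenton: 1 − 4 = -3
  Avon: 2 − 3 = -1
  Harrow: 0 − 5 = -5
  Jasper: 4 − 1 = 3
  Linden: 3 − 2 = 1
  Elmhurst: 5 − 0 = 5
Elmhurst has the best Copeland score.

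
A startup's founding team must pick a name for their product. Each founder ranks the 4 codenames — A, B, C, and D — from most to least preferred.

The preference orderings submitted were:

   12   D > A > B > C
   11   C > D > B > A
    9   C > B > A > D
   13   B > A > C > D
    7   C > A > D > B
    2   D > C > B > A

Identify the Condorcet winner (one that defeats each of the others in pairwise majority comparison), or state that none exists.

C

Head-to-head results (54 voters total):
A vs B: B wins 35–19.
A vs C: C wins 29–25.
A vs D: A wins 29–25.
B vs C: C wins 29–25.
B vs D: D wins 32–22.
C vs D: C wins 40–14.
C beats each rival — A (29–25), B (29–25), D (40–14) — so C is the Condorcet winner.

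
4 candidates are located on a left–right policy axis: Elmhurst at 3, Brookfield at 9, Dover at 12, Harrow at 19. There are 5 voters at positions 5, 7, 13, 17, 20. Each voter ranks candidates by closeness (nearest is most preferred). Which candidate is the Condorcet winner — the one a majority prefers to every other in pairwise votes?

With single-peaked preferences on a line, the Condorcet winner is the candidate closest to the median voter.
The median voter (position 13) is closest to Dover at 12.
Check: Dover vs Elmhurst — voters closer to Dover: 3 of 5.

Dover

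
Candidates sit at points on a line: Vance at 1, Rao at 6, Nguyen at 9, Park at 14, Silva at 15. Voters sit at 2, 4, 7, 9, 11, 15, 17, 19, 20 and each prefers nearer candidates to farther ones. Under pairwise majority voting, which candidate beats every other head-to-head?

Nguyen

With single-peaked preferences on a line, the Condorcet winner is the candidate closest to the median voter.
The median voter (position 11) is closest to Nguyen at 9.
Check: Nguyen vs Silva — voters closer to Nguyen: 5 of 9.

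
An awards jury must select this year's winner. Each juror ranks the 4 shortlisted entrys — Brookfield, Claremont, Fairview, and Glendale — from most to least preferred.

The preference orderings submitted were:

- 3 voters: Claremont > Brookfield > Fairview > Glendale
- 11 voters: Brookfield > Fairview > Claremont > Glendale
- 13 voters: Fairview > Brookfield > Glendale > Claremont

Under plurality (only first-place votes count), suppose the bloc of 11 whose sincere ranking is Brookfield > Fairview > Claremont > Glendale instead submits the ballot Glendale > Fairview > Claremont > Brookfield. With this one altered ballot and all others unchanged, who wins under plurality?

First-place totals with the altered ballot: Brookfield 0, Claremont 3, Fairview 13, Glendale 11.
The winner is unchanged: still Fairview.

Fairview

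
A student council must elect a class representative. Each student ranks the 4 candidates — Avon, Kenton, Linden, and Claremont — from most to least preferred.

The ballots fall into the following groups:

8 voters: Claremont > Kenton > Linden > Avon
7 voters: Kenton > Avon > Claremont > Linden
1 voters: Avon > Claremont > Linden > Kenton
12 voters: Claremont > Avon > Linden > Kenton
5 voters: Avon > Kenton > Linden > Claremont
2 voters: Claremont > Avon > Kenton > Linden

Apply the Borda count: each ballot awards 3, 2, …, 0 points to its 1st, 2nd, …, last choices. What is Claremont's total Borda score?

75

Borda scores:
  Avon: 8·0 + 7·2 + 3 + 12·2 + 5·3 + 2·2 = 60
  Kenton: 8·2 + 7·3 + 0 + 12·0 + 5·2 + 2·1 = 49
  Linden: 8·1 + 7·0 + 1 + 12·1 + 5·1 + 2·0 = 26
  Claremont: 8·3 + 7·1 + 2 + 12·3 + 5·0 + 2·3 = 75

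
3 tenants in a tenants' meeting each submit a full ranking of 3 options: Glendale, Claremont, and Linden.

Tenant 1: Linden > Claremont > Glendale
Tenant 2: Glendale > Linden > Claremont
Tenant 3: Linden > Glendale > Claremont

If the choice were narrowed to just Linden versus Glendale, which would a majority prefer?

Ballots ranking Linden above Glendale: 2.
Ballots ranking Glendale above Linden: 1.
Linden wins the head-to-head, 2–1.

Linden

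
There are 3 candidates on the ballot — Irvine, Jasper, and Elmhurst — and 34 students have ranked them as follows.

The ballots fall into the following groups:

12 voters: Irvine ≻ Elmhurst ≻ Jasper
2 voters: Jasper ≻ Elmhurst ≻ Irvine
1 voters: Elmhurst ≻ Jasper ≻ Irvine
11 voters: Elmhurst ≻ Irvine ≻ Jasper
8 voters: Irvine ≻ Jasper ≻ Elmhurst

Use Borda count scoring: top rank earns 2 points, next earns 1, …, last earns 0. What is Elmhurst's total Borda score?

Borda scores:
  Irvine: 12·2 + 2·0 + 0 + 11·1 + 8·2 = 51
  Jasper: 12·0 + 2·2 + 1 + 11·0 + 8·1 = 13
  Elmhurst: 12·1 + 2·1 + 2 + 11·2 + 8·0 = 38

38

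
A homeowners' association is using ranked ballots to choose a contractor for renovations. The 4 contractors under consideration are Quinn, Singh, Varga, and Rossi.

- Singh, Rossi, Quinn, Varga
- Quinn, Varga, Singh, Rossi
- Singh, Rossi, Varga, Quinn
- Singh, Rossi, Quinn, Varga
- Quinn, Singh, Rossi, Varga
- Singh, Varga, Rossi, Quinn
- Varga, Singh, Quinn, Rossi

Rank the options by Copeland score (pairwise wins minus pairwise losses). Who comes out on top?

Singh

Pairwise results:
  Quinn vs Singh: Singh wins 5–2.
  Quinn vs Varga: Quinn wins 4–3.
  Quinn vs Rossi: Rossi wins 4–3.
  Singh vs Varga: Singh wins 5–2.
  Singh vs Rossi: Singh wins 7–0.
  Varga vs Rossi: Rossi wins 4–3.
Copeland scores (wins − losses):
  Quinn: 1 − 2 = -1
  Singh: 3 − 0 = 3
  Varga: 0 − 3 = -3
  Rossi: 2 − 1 = 1
Singh has the best Copeland score.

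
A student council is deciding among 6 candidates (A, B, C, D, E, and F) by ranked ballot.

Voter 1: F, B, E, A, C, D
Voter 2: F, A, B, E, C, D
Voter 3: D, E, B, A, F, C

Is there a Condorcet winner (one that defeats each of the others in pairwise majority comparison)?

Yes

Head-to-head results (3 voters total):
A vs B: B wins 2–1.
A vs C: A wins 3–0.
A vs D: A wins 2–1.
A vs E: E wins 2–1.
A vs F: F wins 2–1.
B vs C: B wins 3–0.
B vs D: B wins 2–1.
B vs E: B wins 2–1.
B vs F: F wins 2–1.
C vs D: C wins 2–1.
C vs E: E wins 3–0.
C vs F: F wins 3–0.
D vs E: E wins 2–1.
D vs F: F wins 2–1.
E vs F: F wins 2–1.
F beats each rival — A (2–1), B (2–1), C (3–0), D (2–1), E (2–1) — so F is the Condorcet winner.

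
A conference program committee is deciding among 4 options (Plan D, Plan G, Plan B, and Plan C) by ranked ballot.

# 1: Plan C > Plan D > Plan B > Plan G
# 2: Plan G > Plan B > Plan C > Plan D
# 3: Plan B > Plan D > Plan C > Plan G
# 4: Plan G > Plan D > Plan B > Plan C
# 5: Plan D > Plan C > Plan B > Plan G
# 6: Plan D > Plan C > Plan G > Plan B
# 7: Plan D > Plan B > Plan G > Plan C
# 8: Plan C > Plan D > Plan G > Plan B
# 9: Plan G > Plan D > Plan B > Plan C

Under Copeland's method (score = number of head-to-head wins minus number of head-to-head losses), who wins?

Plan D

Pairwise results:
  Plan D vs Plan G: Plan D wins 6–3.
  Plan D vs Plan B: Plan D wins 7–2.
  Plan D vs Plan C: Plan D wins 6–3.
  Plan G vs Plan B: Plan G wins 5–4.
  Plan G vs Plan C: Plan C wins 5–4.
  Plan B vs Plan C: Plan B wins 5–4.
Copeland scores (wins − losses):
  Plan D: 3 − 0 = 3
  Plan G: 1 − 2 = -1
  Plan B: 1 − 2 = -1
  Plan C: 1 − 2 = -1
Plan D has the best Copeland score.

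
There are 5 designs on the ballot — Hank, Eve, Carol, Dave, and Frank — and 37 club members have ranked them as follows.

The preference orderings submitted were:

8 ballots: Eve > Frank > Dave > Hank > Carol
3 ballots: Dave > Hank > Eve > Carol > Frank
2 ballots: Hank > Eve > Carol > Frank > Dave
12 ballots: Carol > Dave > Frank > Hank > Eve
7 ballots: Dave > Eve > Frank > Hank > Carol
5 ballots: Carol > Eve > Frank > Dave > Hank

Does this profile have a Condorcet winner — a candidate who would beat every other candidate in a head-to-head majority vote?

Head-to-head results (37 voters total):
Hank vs Eve: Eve wins 20–17.
Hank vs Carol: Hank wins 20–17.
Hank vs Dave: Dave wins 35–2.
Hank vs Frank: Frank wins 32–5.
Eve vs Carol: Eve wins 20–17.
Eve vs Dave: Dave wins 22–15.
Eve vs Frank: Eve wins 25–12.
Carol vs Dave: Carol wins 19–18.
Carol vs Frank: Carol wins 22–15.
Dave vs Frank: Dave wins 22–15.
No candidate beats all others: Hank beats Carol beats Dave beats Hank, a majority cycle.

No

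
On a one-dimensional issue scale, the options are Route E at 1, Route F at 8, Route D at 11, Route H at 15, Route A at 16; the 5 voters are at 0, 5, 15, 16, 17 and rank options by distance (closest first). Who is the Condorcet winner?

With single-peaked preferences on a line, the Condorcet winner is the candidate closest to the median voter.
The median voter (position 15) is closest to Route H at 15.
Check: Route H vs Route D — voters closer to Route H: 3 of 5.

Route H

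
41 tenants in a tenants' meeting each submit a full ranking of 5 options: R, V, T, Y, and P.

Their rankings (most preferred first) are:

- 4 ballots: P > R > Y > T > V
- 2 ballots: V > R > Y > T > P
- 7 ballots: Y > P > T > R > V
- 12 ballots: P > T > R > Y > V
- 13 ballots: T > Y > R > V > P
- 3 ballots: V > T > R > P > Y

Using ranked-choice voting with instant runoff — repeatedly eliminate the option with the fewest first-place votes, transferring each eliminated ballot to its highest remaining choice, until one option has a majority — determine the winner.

Round 1: P 16, T 13, Y 7, V 5, R 0. R has the fewest and is eliminated.
Round 2: P 16, T 13, Y 7, V 5. V has the fewest and is eliminated.
Round 3: T 16, P 16, Y 9. Y has the fewest and is eliminated.
Round 4: P 23, T 18. P has a majority.

P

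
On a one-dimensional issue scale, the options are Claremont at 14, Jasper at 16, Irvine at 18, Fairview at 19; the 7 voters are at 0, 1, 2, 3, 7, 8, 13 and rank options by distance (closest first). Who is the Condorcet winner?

With single-peaked preferences on a line, the Condorcet winner is the candidate closest to the median voter.
The median voter (position 3) is closest to Claremont at 14.
Check: Claremont vs Jasper — voters closer to Claremont: 7 of 7.

Claremont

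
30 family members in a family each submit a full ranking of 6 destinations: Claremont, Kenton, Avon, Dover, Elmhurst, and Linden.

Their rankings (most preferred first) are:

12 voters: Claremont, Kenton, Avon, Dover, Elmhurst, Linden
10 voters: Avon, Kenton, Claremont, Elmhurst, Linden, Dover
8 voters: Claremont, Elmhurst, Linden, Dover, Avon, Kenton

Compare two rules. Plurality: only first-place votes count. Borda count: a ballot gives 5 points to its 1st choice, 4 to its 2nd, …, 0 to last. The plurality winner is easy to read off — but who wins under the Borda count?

Claremont

Plurality first-place counts: Claremont 20, Kenton 0, Avon 10, Dover 0, Elmhurst 0, Linden 0 → Claremont.
Borda totals: Claremont 130, Kenton 88, Avon 94, Dover 40, Elmhurst 64, Linden 34 → Claremont.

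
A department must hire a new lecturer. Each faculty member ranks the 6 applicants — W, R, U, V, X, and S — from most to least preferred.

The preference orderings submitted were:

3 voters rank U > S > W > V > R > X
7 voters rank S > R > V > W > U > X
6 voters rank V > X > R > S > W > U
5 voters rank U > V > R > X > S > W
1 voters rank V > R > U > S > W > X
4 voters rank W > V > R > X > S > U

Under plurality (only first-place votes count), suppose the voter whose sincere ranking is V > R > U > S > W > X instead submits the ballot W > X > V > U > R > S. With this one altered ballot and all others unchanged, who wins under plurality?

First-place totals with the altered ballot: W 5, R 0, U 8, V 6, X 0, S 7.
The winner is unchanged: still U.

U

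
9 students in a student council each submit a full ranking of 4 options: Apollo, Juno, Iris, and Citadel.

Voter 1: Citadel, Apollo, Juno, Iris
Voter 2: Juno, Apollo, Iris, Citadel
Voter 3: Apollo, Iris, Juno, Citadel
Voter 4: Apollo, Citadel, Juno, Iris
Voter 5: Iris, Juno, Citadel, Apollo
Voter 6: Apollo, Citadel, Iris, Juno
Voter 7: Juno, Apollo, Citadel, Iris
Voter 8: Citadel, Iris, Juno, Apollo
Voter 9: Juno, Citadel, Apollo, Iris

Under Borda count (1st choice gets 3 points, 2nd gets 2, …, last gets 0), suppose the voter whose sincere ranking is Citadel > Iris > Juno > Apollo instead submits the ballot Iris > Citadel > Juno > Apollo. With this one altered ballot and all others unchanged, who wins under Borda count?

Borda totals with the altered ballot: Apollo 16, Juno 15, Iris 10, Citadel 13.
The winner is unchanged: still Apollo.

Apollo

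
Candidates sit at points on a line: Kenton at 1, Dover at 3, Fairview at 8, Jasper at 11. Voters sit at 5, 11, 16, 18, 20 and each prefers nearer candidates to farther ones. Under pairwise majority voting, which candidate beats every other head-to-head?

Jasper

With single-peaked preferences on a line, the Condorcet winner is the candidate closest to the median voter.
The median voter (position 16) is closest to Jasper at 11.
Check: Jasper vs Fairview — voters closer to Jasper: 4 of 5.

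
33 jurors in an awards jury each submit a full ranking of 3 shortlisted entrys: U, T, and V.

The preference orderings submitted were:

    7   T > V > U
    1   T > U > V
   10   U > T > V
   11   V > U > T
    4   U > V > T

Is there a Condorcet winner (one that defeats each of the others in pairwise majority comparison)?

Head-to-head results (33 voters total):
U vs T: U wins 25–8.
U vs V: V wins 18–15.
T vs V: T wins 18–15.
No candidate beats all others: U beats T beats V beats U, a majority cycle.

No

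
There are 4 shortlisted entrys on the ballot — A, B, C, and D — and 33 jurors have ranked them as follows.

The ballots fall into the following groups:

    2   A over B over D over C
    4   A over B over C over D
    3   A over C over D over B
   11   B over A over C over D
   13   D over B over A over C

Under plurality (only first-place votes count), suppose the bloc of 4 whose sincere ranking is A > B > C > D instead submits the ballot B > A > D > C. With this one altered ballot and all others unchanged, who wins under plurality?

First-place totals with the altered ballot: A 5, B 15, C 0, D 13.
The switch changes the winner from D to B.

B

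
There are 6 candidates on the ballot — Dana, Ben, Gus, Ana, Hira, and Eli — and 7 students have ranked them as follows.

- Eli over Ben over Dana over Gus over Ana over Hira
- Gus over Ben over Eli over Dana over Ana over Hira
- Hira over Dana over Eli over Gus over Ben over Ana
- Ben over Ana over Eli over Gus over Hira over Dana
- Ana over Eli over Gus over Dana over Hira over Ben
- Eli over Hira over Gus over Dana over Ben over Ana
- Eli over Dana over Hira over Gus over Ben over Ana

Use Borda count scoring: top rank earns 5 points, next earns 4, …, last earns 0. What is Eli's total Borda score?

28

Borda scores:
  Dana: 3 + 2 + 4 + 0 + 2 + 2 + 4 = 17
  Ben: 4 + 4 + 1 + 5 + 0 + 1 + 1 = 16
  Gus: 2 + 5 + 2 + 2 + 3 + 3 + 2 = 19
  Ana: 1 + 1 + 0 + 4 + 5 + 0 + 0 = 11
  Hira: 0 + 0 + 5 + 1 + 1 + 4 + 3 = 14
  Eli: 5 + 3 + 3 + 3 + 4 + 5 + 5 = 28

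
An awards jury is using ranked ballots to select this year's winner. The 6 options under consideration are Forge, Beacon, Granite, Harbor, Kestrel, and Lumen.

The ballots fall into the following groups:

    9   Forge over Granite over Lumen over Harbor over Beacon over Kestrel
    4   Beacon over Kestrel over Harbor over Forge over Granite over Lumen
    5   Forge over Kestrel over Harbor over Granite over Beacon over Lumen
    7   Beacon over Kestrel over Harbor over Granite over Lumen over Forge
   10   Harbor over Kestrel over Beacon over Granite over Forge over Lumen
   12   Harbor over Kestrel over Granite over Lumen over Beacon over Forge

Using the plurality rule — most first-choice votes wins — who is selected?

Harbor

First-place vote totals:
  Forge: 14
  Beacon: 11
  Granite: 0
  Harbor: 22
  Kestrel: 0
  Lumen: 0
Harbor has the most first-place votes.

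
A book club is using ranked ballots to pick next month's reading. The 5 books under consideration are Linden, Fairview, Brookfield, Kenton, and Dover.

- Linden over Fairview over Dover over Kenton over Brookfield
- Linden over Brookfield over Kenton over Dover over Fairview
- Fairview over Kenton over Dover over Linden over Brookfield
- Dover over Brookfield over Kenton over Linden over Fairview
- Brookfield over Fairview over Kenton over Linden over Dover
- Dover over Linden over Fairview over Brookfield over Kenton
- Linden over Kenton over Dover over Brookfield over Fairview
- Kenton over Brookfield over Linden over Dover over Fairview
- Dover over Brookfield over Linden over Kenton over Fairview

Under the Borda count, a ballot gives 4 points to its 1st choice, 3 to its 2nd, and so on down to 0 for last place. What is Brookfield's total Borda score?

Borda scores:
  Linden: 4 + 4 + 1 + 1 + 1 + 3 + 4 + 2 + 2 = 22
  Fairview: 3 + 0 + 4 + 0 + 3 + 2 + 0 + 0 + 0 = 12
  Brookfield: 0 + 3 + 0 + 3 + 4 + 1 + 1 + 3 + 3 = 18
  Kenton: 1 + 2 + 3 + 2 + 2 + 0 + 3 + 4 + 1 = 18
  Dover: 2 + 1 + 2 + 4 + 0 + 4 + 2 + 1 + 4 = 20

18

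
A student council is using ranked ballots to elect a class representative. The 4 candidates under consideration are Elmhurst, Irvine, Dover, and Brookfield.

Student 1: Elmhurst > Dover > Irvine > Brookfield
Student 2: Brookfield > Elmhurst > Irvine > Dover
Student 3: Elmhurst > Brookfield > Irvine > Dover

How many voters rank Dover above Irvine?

Ballots ranking Dover above Irvine: 1.
Ballots ranking Irvine above Dover: 2.
So 1 of 3 voters prefer Dover to Irvine.

1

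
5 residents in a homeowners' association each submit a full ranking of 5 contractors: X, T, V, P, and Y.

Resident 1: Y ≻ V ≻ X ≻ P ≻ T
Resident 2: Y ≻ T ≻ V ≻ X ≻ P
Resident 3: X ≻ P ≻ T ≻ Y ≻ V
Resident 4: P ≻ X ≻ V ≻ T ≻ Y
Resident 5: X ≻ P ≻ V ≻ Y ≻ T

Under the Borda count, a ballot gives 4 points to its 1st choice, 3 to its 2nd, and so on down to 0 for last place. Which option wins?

Borda scores:
  X: 2 + 1 + 4 + 3 + 4 = 14
  T: 0 + 3 + 2 + 1 + 0 = 6
  V: 3 + 2 + 0 + 2 + 2 = 9
  P: 1 + 0 + 3 + 4 + 3 = 11
  Y: 4 + 4 + 1 + 0 + 1 = 10
X has the highest total.

X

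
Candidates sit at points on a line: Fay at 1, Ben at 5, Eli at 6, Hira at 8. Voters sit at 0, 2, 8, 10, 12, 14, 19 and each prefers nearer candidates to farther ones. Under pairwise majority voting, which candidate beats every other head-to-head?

With single-peaked preferences on a line, the Condorcet winner is the candidate closest to the median voter.
The median voter (position 10) is closest to Hira at 8.
Check: Hira vs Fay — voters closer to Hira: 5 of 7.

Hira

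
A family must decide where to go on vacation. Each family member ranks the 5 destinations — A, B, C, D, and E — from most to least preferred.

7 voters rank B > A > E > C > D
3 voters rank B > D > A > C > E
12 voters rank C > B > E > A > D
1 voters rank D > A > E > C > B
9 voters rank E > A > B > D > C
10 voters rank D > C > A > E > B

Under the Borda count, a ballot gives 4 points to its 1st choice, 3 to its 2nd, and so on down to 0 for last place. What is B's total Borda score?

94

Borda scores:
  A: 7·3 + 3·2 + 12·1 + 3 + 9·3 + 10·2 = 89
  B: 7·4 + 3·4 + 12·3 + 0 + 9·2 + 10·0 = 94
  C: 7·1 + 3·1 + 12·4 + 1 + 9·0 + 10·3 = 89
  D: 7·0 + 3·3 + 12·0 + 4 + 9·1 + 10·4 = 62
  E: 7·2 + 3·0 + 12·2 + 2 + 9·4 + 10·1 = 86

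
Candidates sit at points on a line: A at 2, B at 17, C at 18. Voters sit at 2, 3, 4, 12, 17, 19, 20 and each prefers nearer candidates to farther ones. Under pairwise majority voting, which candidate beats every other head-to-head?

With single-peaked preferences on a line, the Condorcet winner is the candidate closest to the median voter.
The median voter (position 12) is closest to B at 17.
Check: B vs A — voters closer to B: 4 of 7.

B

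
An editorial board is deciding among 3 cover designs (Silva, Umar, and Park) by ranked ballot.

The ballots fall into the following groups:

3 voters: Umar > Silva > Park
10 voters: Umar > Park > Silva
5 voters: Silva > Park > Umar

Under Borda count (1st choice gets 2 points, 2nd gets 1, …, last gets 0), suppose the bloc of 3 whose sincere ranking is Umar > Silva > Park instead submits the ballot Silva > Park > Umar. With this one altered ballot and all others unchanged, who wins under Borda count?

Borda totals with the altered ballot: Silva 16, Umar 20, Park 18.
The winner is unchanged: still Umar.

Umar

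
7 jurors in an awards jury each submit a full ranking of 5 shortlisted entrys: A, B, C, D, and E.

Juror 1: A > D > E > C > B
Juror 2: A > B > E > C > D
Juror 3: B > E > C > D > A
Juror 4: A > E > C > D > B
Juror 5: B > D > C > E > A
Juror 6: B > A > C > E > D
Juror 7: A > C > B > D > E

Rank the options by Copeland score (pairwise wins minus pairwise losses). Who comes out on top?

A

Pairwise results:
  A vs B: A wins 4–3.
  A vs C: A wins 5–2.
  A vs D: A wins 5–2.
  A vs E: A wins 5–2.
  B vs C: B wins 4–3.
  B vs D: B wins 5–2.
  B vs E: B wins 5–2.
  C vs D: C wins 5–2.
  C vs E: E wins 4–3.
  D vs E: E wins 4–3.
Copeland scores (wins − losses):
  A: 4 − 0 = 4
  B: 3 − 1 = 2
  C: 1 − 3 = -2
  D: 0 − 4 = -4
  E: 2 − 2 = 0
A has the best Copeland score.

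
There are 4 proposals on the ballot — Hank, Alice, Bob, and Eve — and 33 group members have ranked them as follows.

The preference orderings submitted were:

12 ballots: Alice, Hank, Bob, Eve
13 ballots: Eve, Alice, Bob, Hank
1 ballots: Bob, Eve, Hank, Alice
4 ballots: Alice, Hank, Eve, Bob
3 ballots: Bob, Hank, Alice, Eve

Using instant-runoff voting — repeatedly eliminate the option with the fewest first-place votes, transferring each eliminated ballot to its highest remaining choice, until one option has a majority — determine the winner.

Round 1: Alice 16, Eve 13, Bob 4, Hank 0. Hank has the fewest and is eliminated.
Round 2: Alice 16, Eve 13, Bob 4. Bob has the fewest and is eliminated.
Round 3: Alice 19, Eve 14. Alice has a majority.

Alice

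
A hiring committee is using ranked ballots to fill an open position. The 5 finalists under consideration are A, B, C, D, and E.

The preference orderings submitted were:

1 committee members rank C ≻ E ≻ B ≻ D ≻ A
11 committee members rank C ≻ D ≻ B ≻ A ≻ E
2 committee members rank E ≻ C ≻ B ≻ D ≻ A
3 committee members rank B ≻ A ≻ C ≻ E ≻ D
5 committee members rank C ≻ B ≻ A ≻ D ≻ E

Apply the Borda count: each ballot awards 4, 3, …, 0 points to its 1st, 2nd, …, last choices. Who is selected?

Borda scores:
  A: 0 + 11·1 + 2·0 + 3·3 + 5·2 = 30
  B: 2 + 11·2 + 2·2 + 3·4 + 5·3 = 55
  C: 4 + 11·4 + 2·3 + 3·2 + 5·4 = 80
  D: 1 + 11·3 + 2·1 + 3·0 + 5·1 = 41
  E: 3 + 11·0 + 2·4 + 3·1 + 5·0 = 14
C has the highest total.

C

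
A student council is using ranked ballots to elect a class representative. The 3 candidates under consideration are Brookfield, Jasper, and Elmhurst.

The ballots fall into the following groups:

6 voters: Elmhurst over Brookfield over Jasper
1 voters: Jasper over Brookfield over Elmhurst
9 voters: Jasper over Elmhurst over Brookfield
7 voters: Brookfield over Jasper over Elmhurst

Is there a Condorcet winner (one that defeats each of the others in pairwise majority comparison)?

No

Head-to-head results (23 voters total):
Brookfield vs Jasper: Brookfield wins 13–10.
Brookfield vs Elmhurst: Elmhurst wins 15–8.
Jasper vs Elmhurst: Jasper wins 17–6.
No candidate beats all others: Brookfield beats Jasper beats Elmhurst beats Brookfield, a majority cycle.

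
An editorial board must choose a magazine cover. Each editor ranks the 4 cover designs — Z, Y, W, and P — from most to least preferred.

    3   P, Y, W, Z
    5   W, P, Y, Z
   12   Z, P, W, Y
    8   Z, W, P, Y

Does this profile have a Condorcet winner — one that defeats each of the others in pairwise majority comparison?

Head-to-head results (28 voters total):
Z vs Y: Z wins 20–8.
Z vs W: Z wins 20–8.
Z vs P: Z wins 20–8.
Y vs W: W wins 25–3.
Y vs P: P wins 28–0.
W vs P: P wins 15–13.
Z beats each rival — Y (20–8), W (20–8), P (20–8) — so Z is the Condorcet winner.

Yes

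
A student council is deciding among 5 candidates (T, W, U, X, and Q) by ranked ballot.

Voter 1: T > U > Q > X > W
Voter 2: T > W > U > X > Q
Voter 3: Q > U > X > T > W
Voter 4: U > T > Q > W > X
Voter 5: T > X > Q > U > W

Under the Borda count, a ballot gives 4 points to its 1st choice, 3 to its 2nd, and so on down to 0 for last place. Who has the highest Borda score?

T

Borda scores:
  T: 4 + 4 + 1 + 3 + 4 = 16
  W: 0 + 3 + 0 + 1 + 0 = 4
  U: 3 + 2 + 3 + 4 + 1 = 13
  X: 1 + 1 + 2 + 0 + 3 = 7
  Q: 2 + 0 + 4 + 2 + 2 = 10
T has the highest total.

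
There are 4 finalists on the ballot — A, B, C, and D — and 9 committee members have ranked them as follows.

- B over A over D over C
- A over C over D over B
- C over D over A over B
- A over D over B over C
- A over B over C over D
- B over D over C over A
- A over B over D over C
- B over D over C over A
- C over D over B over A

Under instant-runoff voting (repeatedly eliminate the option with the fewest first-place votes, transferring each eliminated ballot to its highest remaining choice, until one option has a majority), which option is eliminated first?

D

Round 1: A 4, B 3, C 2, D 0. D has the fewest and is eliminated.
Round 2: A 4, B 3, C 2. C has the fewest and is eliminated.
Round 3: A 5, B 4. A has a majority.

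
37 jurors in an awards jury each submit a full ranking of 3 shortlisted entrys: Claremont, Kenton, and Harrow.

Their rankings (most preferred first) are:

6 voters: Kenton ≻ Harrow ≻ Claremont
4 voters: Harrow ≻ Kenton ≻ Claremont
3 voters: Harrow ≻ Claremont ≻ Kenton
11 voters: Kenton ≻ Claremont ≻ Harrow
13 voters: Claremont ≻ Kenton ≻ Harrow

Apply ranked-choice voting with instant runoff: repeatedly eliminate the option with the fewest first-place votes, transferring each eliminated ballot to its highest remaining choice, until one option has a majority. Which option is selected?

Round 1: Kenton 17, Claremont 13, Harrow 7. Harrow has the fewest and is eliminated.
Round 2: Kenton 21, Claremont 16. Kenton has a majority.

Kenton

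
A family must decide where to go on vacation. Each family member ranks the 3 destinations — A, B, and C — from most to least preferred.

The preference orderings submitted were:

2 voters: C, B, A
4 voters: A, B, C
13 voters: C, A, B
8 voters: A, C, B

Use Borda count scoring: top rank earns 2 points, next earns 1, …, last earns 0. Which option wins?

Borda scores:
  A: 2·0 + 4·2 + 13·1 + 8·2 = 37
  B: 2·1 + 4·1 + 13·0 + 8·0 = 6
  C: 2·2 + 4·0 + 13·2 + 8·1 = 38
C has the highest total.

C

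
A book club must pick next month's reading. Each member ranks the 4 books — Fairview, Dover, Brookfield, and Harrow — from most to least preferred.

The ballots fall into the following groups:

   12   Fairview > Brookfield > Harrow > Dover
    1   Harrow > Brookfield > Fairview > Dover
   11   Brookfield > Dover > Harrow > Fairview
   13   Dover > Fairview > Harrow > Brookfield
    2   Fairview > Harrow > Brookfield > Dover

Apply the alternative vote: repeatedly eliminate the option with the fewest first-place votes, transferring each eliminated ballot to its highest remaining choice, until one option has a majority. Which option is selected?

Round 1: Fairview 14, Dover 13, Brookfield 11, Harrow 1. Harrow has the fewest and is eliminated.
Round 2: Fairview 14, Dover 13, Brookfield 12. Brookfield has the fewest and is eliminated.
Round 3: Dover 24, Fairview 15. Dover has a majority.

Dover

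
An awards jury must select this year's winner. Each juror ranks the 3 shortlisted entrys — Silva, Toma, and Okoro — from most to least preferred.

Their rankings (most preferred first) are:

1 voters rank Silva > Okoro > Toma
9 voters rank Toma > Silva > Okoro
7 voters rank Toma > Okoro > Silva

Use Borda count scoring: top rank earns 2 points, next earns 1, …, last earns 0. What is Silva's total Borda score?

Borda scores:
  Silva: 2 + 9·1 + 7·0 = 11
  Toma: 0 + 9·2 + 7·2 = 32
  Okoro: 1 + 9·0 + 7·1 = 8

11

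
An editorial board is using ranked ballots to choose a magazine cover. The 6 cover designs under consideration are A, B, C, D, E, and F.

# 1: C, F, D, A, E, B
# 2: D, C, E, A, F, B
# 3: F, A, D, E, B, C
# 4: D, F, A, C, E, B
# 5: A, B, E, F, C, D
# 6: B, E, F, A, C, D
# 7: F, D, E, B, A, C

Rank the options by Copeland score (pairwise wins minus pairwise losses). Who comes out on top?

Pairwise results:
  A vs B: A wins 5–2.
  A vs C: A wins 5–2.
  A vs D: D wins 4–3.
  A vs E: A wins 4–3.
  A vs F: F wins 5–2.
  B vs C: B wins 4–3.
  B vs D: D wins 5–2.
  B vs E: E wins 5–2.
  B vs F: F wins 5–2.
  C vs D: D wins 4–3.
  C vs E: E wins 4–3.
  C vs F: F wins 5–2.
  D vs E: D wins 5–2.
  D vs F: F wins 5–2.
  E vs F: F wins 4–3.
Copeland scores (wins − losses):
  A: 3 − 2 = 1
  B: 1 − 4 = -3
  C: 0 − 5 = -5
  D: 4 − 1 = 3
  E: 2 − 3 = -1
  F: 5 − 0 = 5
F has the best Copeland score.

F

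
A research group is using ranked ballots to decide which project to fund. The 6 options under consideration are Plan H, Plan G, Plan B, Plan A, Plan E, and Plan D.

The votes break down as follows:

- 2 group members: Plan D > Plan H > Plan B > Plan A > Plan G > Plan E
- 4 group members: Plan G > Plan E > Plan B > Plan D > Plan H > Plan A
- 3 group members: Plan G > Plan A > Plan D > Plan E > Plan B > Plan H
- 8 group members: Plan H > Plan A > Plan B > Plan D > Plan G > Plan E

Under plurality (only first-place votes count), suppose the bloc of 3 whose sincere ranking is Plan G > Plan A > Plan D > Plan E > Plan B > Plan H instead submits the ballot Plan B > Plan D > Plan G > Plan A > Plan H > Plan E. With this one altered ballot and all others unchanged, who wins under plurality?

Plan H

First-place totals with the altered ballot: Plan H 8, Plan G 4, Plan B 3, Plan A 0, Plan E 0, Plan D 2.
The winner is unchanged: still Plan H.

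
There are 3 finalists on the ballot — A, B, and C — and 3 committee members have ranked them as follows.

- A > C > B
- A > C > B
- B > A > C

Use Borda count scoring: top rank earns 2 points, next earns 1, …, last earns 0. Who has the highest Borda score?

A

Borda scores:
  A: 2 + 2 + 1 = 5
  B: 0 + 0 + 2 = 2
  C: 1 + 1 + 0 = 2
A has the highest total.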